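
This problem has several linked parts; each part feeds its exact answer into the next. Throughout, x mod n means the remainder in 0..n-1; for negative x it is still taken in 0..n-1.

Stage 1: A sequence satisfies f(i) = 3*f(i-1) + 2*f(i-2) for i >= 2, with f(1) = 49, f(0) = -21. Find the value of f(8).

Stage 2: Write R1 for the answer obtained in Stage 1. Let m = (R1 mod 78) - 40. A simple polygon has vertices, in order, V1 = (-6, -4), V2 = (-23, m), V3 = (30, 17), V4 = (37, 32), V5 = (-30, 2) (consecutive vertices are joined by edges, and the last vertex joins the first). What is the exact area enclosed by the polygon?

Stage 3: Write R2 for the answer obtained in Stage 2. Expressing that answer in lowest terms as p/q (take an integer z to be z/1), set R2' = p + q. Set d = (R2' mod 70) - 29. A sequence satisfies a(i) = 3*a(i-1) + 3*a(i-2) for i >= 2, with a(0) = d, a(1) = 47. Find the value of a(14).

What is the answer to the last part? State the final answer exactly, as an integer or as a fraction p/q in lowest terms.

Stage 1: f(2) = 3*(49) + 2*(-21) = 105; iterating: f(2)=105, f(3)=413, f(4)=1449, f(5)=5173, f(6)=18417, f(7)=65597, f(8)=233625; answer 233625
Stage 2: R1 = 233625; m = -25; cross terms: (-6*-25 - -23*-4)=58, (-23*17 - 30*-25)=359, (30*32 - 37*17)=331, (37*2 - -30*32)=1034, (-30*-4 - -6*2)=132; twice the area = |1914| = 1914; area = 957; answer 957
Stage 3: R2 = 957; threaded value p + q = 958; d = 19; a(2) = 3*(47) + 3*(19) = 198; iterating: a(2)=198, a(3)=735, a(4)=2799, a(5)=10602, a(6)=40203, a(7)=152415, a(8)=577854, a(9)=2190807, a(10)=8305983, a(11)=31490370, a(12)=119389059, a(13)=452638287, a(14)=1716082038; answer 1716082038

1716082038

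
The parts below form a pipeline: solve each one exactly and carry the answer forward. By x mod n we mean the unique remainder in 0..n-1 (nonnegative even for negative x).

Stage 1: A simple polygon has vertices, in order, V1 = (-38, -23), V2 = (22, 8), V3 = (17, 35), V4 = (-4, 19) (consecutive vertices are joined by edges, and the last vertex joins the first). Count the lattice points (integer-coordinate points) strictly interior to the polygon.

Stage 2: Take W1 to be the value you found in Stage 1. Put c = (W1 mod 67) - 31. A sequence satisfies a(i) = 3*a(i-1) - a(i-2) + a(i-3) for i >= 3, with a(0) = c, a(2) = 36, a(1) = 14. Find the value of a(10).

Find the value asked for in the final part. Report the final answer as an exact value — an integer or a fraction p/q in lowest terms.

142236

Stage 1: cross terms: (-38*8 - 22*-23)=202, (22*35 - 17*8)=634, (17*19 - -4*35)=463, (-4*-23 - -38*19)=814; twice the area = |2113| = 2113; area = 2113/2; boundary points = 1 + 1 + 1 + 2 = 5; strictly interior points = area - boundary/2 + 1 = 1055; answer 1055
Stage 2: W1 = 1055; c = 19; a(3) = 3*(36) - 1*(14) + 1*(19) = 113; iterating: a(3)=113, a(4)=317, a(5)=874, a(6)=2418, a(7)=6697, a(8)=18547, a(9)=51362, a(10)=142236; answer 142236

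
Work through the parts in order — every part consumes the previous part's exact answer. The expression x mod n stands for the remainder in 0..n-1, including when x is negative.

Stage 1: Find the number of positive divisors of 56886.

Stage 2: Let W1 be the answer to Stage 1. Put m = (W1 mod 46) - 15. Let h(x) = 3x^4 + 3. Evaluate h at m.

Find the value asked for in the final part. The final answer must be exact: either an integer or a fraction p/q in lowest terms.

Stage 1: 56886 = 2 * 3 * 19 * 499; number of divisors = (1+1) * (1+1) * (1+1) * (1+1) = 16; answer 16
Stage 2: W1 = 16; m = 1; 3*(1)^4 + 3 = (3) + (3) = 6; answer 6

6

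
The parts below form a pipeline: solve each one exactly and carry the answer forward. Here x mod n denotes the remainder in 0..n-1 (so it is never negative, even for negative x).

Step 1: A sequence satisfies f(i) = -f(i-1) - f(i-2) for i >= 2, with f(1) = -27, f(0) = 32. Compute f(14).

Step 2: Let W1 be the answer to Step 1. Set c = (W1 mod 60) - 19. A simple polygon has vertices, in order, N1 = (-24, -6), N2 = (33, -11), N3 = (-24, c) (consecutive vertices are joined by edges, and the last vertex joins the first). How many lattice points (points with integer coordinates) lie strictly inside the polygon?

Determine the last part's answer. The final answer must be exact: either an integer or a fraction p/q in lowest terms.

Step 1: f(2) = -1*(-27) - 1*(32) = -5; iterating: f(2)=-5, f(3)=32, f(4)=-27, f(5)=-5, f(6)=32, f(7)=-27, f(8)=-5, f(9)=32, f(10)=-27, f(11)=-5, f(12)=32, f(13)=-27, f(14)=-5; answer -5
Step 2: W1 = -5; c = 36; cross terms: (-24*-11 - 33*-6)=462, (33*36 - -24*-11)=924, (-24*-6 - -24*36)=1008; twice the area = |2394| = 2394; area = 1197; boundary points = 1 + 1 + 42 = 44; strictly interior points = area - boundary/2 + 1 = 1176; answer 1176

1176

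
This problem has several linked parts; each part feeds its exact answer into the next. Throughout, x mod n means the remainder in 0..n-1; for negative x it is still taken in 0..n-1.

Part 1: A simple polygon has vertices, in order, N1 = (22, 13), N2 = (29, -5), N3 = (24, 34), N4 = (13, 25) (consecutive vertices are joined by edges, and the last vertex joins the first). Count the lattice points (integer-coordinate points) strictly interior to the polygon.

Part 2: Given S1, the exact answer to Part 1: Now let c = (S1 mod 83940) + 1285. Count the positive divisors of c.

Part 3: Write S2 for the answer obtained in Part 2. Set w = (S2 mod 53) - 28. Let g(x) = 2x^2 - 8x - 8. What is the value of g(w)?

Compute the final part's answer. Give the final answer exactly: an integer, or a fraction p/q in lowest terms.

Part 1: cross terms: (22*-5 - 29*13)=-487, (29*34 - 24*-5)=1106, (24*25 - 13*34)=158, (13*13 - 22*25)=-381; twice the area = |396| = 396; area = 198; boundary points = 1 + 1 + 1 + 3 = 6; strictly interior points = area - boundary/2 + 1 = 196; answer 196
Part 2: S1 = 196; c = 1481; 1481 is prime, so its only divisors are 1 and 1481; count = 2; answer 2
Part 3: S2 = 2; w = -26; 2*(-26)^2 - 8*(-26)^1 - 8 = (1352) + (208) + (-8) = 1552; answer 1552

1552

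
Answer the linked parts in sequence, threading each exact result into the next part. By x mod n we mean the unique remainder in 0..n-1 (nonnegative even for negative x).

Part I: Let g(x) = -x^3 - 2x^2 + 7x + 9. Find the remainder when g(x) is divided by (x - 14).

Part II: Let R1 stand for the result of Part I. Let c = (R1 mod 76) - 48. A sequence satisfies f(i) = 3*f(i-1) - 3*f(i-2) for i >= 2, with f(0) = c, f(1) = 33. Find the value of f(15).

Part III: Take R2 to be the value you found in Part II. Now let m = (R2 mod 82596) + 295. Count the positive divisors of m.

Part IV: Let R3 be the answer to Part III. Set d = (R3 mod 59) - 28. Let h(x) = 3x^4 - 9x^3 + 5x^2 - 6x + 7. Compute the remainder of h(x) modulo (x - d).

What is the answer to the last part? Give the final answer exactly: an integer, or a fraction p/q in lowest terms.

554127

Part I: remainder = value at the root: -1*(14)^3 - 2*(14)^2 + 7*(14)^1 + 9 = (-2744) + (-392) + (98) + (9) = -3029; answer -3029
Part II: R1 = -3029; c = -37; f(2) = 3*(33) - 3*(-37) = 210; iterating: f(2)=210, f(3)=531, f(4)=963, f(5)=1296, f(6)=999, f(7)=-891, f(8)=-5670, f(9)=-14337, f(10)=-26001, f(11)=-34992, f(12)=-26973, f(13)=24057, f(14)=153090, f(15)=387099; answer 387099
Part III: R2 = 387099; m = 57010; 57010 = 2 * 5 * 5701; number of divisors = (1+1) * (1+1) * (1+1) = 8; answer 8
Part IV: R3 = 8; d = -20; remainder = value at the root: 3*(-20)^4 - 9*(-20)^3 + 5*(-20)^2 - 6*(-20)^1 + 7 = (480000) + (72000) + (2000) + (120) + (7) = 554127; answer 554127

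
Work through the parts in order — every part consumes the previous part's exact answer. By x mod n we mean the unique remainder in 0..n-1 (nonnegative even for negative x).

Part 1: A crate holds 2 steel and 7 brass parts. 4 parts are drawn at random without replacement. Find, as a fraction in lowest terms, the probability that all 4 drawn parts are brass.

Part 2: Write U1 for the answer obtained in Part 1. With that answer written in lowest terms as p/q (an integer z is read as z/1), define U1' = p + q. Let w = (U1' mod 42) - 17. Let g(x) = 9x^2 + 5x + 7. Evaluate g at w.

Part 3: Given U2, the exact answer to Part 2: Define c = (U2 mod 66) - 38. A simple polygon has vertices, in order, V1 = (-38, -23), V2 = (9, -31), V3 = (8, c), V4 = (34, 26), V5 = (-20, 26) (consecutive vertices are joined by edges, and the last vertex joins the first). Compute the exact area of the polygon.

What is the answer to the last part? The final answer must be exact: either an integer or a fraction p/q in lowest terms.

2434

Part 1: total draws C(9,4) = 126; favorable C(7,4) = 35; P = 5/18; answer 5/18
Part 2: U1 = 5/18; threaded value p + q = 23; w = 6; 9*(6)^2 + 5*(6)^1 + 7 = (324) + (30) + (7) = 361; answer 361
Part 3: U2 = 361; c = -7; cross terms: (-38*-31 - 9*-23)=1385, (9*-7 - 8*-31)=185, (8*26 - 34*-7)=446, (34*26 - -20*26)=1404, (-20*-23 - -38*26)=1448; twice the area = |4868| = 4868; area = 2434; answer 2434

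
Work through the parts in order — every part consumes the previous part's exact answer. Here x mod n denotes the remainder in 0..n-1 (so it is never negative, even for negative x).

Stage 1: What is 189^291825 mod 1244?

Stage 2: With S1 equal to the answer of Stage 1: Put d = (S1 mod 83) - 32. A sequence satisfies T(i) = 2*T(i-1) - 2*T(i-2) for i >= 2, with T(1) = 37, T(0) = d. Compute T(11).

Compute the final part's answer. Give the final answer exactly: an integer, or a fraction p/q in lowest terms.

160

Stage 1: squarings mod 1244: 189^1=189, 189^2=889, 189^4=381, 189^8=857, 189^16=489, 189^32=273, 189^64=1133, 189^128=1125, 189^256=477, 189^512=1121, 189^1024=201, 189^2048=593, 189^4096=841, 189^8192=689, 189^16384=757, 189^32768=809, 189^65536=137, 189^131072=109, 189^262144=685; 189^291825 = 189^1 * 189^16 * 189^32 * 189^64 * 189^128 * 189^256 * 189^512 * 189^4096 * 189^8192 * 189^16384 * 189^262144 = 629 (mod 1244); answer 629
Stage 2: S1 = 629; d = 16; T(2) = 2*(37) - 2*(16) = 42; iterating: T(2)=42, T(3)=10, T(4)=-64, T(5)=-148, T(6)=-168, T(7)=-40, T(8)=256, T(9)=592, T(10)=672, T(11)=160; answer 160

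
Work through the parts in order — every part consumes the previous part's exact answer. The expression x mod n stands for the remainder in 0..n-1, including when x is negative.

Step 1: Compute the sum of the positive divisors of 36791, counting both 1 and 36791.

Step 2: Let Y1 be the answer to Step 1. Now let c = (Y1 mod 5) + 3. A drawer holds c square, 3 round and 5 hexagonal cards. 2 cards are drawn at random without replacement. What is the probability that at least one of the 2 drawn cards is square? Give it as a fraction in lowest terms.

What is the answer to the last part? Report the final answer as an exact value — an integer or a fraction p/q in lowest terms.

25/39

Step 1: 36791 is prime, so its only divisors are 1 and 36791; sigma = 1 + 36791 = 36792; answer 36792
Step 2: Y1 = 36792; c = 5; total draws C(13,2) = 78; complement C(8,2) = 28; favorable 78 - 28 = 50; P = 25/39; answer 25/39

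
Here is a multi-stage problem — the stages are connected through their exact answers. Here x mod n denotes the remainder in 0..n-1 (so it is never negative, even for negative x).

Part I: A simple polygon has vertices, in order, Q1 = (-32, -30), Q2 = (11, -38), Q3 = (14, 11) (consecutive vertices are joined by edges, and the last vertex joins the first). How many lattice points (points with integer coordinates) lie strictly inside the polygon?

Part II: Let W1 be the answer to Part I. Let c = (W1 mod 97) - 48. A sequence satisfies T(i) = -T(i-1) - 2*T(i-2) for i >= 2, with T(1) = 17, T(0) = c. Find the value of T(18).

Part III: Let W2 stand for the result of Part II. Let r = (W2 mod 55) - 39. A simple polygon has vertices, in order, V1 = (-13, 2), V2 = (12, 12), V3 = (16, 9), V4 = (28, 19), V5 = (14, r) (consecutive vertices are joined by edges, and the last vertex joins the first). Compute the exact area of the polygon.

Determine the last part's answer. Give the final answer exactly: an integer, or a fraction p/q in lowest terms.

Part I: cross terms: (-32*-38 - 11*-30)=1546, (11*11 - 14*-38)=653, (14*-30 - -32*11)=-68; twice the area = |2131| = 2131; area = 2131/2; boundary points = 1 + 1 + 1 = 3; strictly interior points = area - boundary/2 + 1 = 1065; answer 1065
Part II: W1 = 1065; c = 47; T(2) = -1*(17) - 2*(47) = -111; iterating: T(2)=-111, T(3)=77, T(4)=145, T(5)=-299, T(6)=9, T(7)=589, T(8)=-607, T(9)=-571, T(10)=1785, T(11)=-643, T(12)=-2927, T(13)=4213, T(14)=1641, T(15)=-10067, T(16)=6785, T(17)=13349, T(18)=-26919; answer -26919
Part III: W2 = -26919; r = -8; cross terms: (-13*12 - 12*2)=-180, (12*9 - 16*12)=-84, (16*19 - 28*9)=52, (28*-8 - 14*19)=-490, (14*2 - -13*-8)=-76; twice the area = |-778| = 778; area = 389; answer 389

389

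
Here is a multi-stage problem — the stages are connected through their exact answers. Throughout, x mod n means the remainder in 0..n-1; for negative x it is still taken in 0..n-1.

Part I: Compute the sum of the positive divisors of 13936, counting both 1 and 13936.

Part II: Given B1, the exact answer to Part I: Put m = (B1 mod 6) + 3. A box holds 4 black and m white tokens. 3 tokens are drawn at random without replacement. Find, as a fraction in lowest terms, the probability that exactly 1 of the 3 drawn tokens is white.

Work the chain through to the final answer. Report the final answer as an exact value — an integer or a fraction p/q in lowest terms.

Part I: 13936 = 2^4 * 13 * 67; sigma = (1 + 2 + 4 + 8 + 16) * (1 + 13) * (1 + 67) = 31 * 14 * 68 = 29512; answer 29512
Part II: B1 = 29512; m = 7; total draws C(11,3) = 165; favorable C(7,1)*C(4,2) = 42; P = 14/55; answer 14/55

14/55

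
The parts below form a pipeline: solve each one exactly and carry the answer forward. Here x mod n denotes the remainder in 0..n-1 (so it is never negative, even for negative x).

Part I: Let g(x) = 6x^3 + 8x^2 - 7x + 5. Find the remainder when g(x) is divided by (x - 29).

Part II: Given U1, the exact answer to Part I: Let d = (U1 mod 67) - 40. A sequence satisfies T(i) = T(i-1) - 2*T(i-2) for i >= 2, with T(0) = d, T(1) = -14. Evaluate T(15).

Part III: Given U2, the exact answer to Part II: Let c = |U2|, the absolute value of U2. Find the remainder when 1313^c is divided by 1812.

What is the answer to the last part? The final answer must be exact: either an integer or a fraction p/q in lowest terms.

Part I: remainder = value at the root: 6*(29)^3 + 8*(29)^2 - 7*(29)^1 + 5 = (146334) + (6728) + (-203) + (5) = 152864; answer 152864
Part II: U1 = 152864; d = -3; T(2) = 1*(-14) - 2*(-3) = -8; iterating: T(2)=-8, T(3)=20, T(4)=36, T(5)=-4, T(6)=-76, T(7)=-68, T(8)=84, T(9)=220, T(10)=52, T(11)=-388, T(12)=-492, T(13)=284, T(14)=1268, T(15)=700; answer 700
Part III: U2 = 700; c = 700; squarings mod 1812: 1313^1=1313, 1313^2=757, 1313^4=457, 1313^8=469, 1313^16=709, 1313^32=757, 1313^64=457, 1313^128=469, 1313^256=709, 1313^512=757; 1313^700 = 1313^4 * 1313^8 * 1313^16 * 1313^32 * 1313^128 * 1313^512 = 1693 (mod 1812); answer 1693

1693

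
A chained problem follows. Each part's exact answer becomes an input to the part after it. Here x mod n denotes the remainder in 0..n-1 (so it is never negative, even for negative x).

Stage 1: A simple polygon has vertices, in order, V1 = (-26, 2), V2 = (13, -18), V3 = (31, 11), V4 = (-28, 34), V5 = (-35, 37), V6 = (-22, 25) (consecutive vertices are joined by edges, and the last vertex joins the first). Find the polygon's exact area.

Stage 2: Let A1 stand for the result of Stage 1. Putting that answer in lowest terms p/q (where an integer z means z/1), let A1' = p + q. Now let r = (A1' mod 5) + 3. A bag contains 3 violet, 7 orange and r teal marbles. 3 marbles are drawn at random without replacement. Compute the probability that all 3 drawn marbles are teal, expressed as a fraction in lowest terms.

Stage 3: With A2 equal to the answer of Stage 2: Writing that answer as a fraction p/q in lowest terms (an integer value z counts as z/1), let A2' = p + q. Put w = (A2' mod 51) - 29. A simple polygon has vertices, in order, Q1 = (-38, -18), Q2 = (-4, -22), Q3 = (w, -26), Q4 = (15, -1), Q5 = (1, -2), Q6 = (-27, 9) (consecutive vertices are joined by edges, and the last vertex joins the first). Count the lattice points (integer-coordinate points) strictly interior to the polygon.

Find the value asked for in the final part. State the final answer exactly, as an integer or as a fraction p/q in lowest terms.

1000

Stage 1: cross terms: (-26*-18 - 13*2)=442, (13*11 - 31*-18)=701, (31*34 - -28*11)=1362, (-28*37 - -35*34)=154, (-35*25 - -22*37)=-61, (-22*2 - -26*25)=606; twice the area = |3204| = 3204; area = 1602; answer 1602
Stage 2: A1 = 1602; threaded value p + q = 1603; r = 6; total draws C(16,3) = 560; favorable C(6,3) = 20; P = 1/28; answer 1/28
Stage 3: A2 = 1/28; threaded value p + q = 29; w = 0; cross terms: (-38*-22 - -4*-18)=764, (-4*-26 - 0*-22)=104, (0*-1 - 15*-26)=390, (15*-2 - 1*-1)=-29, (1*9 - -27*-2)=-45, (-27*-18 - -38*9)=828; twice the area = |2012| = 2012; area = 1006; boundary points = 2 + 4 + 5 + 1 + 1 + 1 = 14; strictly interior points = area - boundary/2 + 1 = 1000; answer 1000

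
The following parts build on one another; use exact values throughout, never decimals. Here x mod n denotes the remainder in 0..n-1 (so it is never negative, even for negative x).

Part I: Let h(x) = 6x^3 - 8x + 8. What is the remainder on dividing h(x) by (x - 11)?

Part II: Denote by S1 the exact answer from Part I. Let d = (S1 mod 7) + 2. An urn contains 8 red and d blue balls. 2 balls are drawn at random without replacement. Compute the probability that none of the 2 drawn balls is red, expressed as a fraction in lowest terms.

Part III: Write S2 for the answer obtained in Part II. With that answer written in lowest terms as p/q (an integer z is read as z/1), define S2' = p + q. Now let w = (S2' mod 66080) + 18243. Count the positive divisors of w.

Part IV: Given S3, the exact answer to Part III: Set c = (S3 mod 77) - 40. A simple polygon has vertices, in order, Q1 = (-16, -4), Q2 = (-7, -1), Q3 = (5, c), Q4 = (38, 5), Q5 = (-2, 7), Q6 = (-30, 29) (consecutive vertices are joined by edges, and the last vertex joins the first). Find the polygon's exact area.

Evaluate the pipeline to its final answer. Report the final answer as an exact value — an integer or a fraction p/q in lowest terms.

1370

Part I: remainder = value at the root: 6*(11)^3 - 8*(11)^1 + 8 = (7986) + (-88) + (8) = 7906; answer 7906
Part II: S1 = 7906; d = 5; total draws C(13,2) = 78; favorable C(5,2) = 10; P = 5/39; answer 5/39
Part III: S2 = 5/39; threaded value p + q = 44; w = 18287; 18287 is prime, so its only divisors are 1 and 18287; count = 2; answer 2
Part IV: S3 = 2; c = -38; cross terms: (-16*-1 - -7*-4)=-12, (-7*-38 - 5*-1)=271, (5*5 - 38*-38)=1469, (38*7 - -2*5)=276, (-2*29 - -30*7)=152, (-30*-4 - -16*29)=584; twice the area = |2740| = 2740; area = 1370; answer 1370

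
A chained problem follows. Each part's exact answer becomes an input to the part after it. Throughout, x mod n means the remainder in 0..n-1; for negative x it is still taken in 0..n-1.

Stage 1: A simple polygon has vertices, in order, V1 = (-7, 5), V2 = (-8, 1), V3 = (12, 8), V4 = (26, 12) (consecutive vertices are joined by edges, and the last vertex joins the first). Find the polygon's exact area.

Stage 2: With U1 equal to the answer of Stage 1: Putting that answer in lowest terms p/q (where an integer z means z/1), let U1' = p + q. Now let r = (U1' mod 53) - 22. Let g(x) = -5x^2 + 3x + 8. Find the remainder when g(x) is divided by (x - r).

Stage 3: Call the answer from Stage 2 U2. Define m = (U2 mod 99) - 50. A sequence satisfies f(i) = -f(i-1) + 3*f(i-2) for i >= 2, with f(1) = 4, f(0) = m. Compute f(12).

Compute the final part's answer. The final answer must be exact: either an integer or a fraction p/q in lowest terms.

-209767

Stage 1: cross terms: (-7*1 - -8*5)=33, (-8*8 - 12*1)=-76, (12*12 - 26*8)=-64, (26*5 - -7*12)=214; twice the area = |107| = 107; area = 107/2; answer 107/2
Stage 2: U1 = 107/2; threaded value p + q = 109; r = -19; remainder = value at the root: -5*(-19)^2 + 3*(-19)^1 + 8 = (-1805) + (-57) + (8) = -1854; answer -1854
Stage 3: U2 = -1854; m = -23; f(2) = -1*(4) + 3*(-23) = -73; iterating: f(2)=-73, f(3)=85, f(4)=-304, f(5)=559, f(6)=-1471, f(7)=3148, f(8)=-7561, f(9)=17005, f(10)=-39688, f(11)=90703, f(12)=-209767; answer -209767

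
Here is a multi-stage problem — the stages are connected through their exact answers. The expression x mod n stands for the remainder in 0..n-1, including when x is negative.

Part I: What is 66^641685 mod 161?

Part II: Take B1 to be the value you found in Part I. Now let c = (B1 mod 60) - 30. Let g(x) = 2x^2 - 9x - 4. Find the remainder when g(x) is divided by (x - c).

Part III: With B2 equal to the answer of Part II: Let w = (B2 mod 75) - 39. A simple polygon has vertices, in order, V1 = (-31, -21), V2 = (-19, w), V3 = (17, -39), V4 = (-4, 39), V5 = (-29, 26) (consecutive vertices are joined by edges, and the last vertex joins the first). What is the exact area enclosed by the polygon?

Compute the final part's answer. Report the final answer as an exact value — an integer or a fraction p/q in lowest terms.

3675/2

Part I: squarings mod 161: 66^1=66, 66^2=9, 66^4=81, 66^8=121, 66^16=151, 66^32=100, 66^64=18, 66^128=2, 66^256=4, 66^512=16, 66^1024=95, 66^2048=9, 66^4096=81, 66^8192=121, 66^16384=151, 66^32768=100, 66^65536=18, 66^131072=2, 66^262144=4, 66^524288=16; 66^641685 = 66^1 * 66^4 * 66^16 * 66^128 * 66^512 * 66^2048 * 66^16384 * 66^32768 * 66^65536 * 66^524288 = 160 (mod 161); answer 160
Part II: B1 = 160; c = 10; remainder = value at the root: 2*(10)^2 - 9*(10)^1 - 4 = (200) + (-90) + (-4) = 106; answer 106
Part III: B2 = 106; w = -8; cross terms: (-31*-8 - -19*-21)=-151, (-19*-39 - 17*-8)=877, (17*39 - -4*-39)=507, (-4*26 - -29*39)=1027, (-29*-21 - -31*26)=1415; twice the area = |3675| = 3675; area = 3675/2; answer 3675/2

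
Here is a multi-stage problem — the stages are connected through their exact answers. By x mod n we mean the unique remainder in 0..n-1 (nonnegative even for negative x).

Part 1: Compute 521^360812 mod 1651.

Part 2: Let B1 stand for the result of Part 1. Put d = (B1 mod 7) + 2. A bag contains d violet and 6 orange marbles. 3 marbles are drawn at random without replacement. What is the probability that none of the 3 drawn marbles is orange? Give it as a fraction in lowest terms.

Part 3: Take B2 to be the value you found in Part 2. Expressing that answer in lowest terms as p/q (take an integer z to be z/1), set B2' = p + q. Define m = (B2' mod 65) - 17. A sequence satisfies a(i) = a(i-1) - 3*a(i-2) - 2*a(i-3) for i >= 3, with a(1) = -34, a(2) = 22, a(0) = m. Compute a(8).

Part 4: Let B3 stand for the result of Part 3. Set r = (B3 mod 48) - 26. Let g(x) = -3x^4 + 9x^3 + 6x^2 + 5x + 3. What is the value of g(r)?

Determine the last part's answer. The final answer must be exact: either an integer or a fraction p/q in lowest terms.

Part 1: squarings mod 1651: 521^1=521, 521^2=677, 521^4=1002, 521^8=196, 521^16=443, 521^32=1431, 521^64=521, 521^128=677, 521^256=1002, 521^512=196, 521^1024=443, 521^2048=1431, 521^4096=521, 521^8192=677, 521^16384=1002, 521^32768=196, 521^65536=443, 521^131072=1431, 521^262144=521; 521^360812 = 521^4 * 521^8 * 521^32 * 521^64 * 521^256 * 521^32768 * 521^65536 * 521^262144 = 209 (mod 1651); answer 209
Part 2: B1 = 209; d = 8; total draws C(14,3) = 364; favorable C(8,3) = 56; P = 2/13; answer 2/13
Part 3: B2 = 2/13; threaded value p + q = 15; m = -2; a(3) = 1*(22) - 3*(-34) - 2*(-2) = 128; iterating: a(3)=128, a(4)=130, a(5)=-298, a(6)=-944, a(7)=-310, a(8)=3118; answer 3118
Part 4: B3 = 3118; r = 20; -3*(20)^4 + 9*(20)^3 + 6*(20)^2 + 5*(20)^1 + 3 = (-480000) + (72000) + (2400) + (100) + (3) = -405497; answer -405497

-405497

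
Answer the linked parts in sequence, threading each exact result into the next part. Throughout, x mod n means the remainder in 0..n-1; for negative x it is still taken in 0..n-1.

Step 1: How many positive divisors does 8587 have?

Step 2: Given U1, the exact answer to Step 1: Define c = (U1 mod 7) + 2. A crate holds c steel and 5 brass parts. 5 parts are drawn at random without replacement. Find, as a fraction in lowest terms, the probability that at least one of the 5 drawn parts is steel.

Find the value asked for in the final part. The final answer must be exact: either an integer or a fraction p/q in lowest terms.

461/462

Step 1: 8587 = 31 * 277; number of divisors = (1+1) * (1+1) = 4; answer 4
Step 2: U1 = 4; c = 6; total draws C(11,5) = 462; complement C(5,5) = 1; favorable 462 - 1 = 461; P = 461/462; answer 461/462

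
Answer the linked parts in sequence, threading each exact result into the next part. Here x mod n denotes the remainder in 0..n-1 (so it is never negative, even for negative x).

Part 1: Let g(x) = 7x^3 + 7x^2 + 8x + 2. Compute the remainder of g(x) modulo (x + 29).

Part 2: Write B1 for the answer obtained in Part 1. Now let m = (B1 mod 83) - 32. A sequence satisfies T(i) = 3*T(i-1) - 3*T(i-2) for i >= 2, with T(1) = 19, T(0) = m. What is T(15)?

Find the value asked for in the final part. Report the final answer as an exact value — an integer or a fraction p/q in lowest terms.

155277

Part 1: remainder = value at the root: 7*(-29)^3 + 7*(-29)^2 + 8*(-29)^1 + 2 = (-170723) + (5887) + (-232) + (2) = -165066; answer -165066
Part 2: B1 = -165066; m = -11; T(2) = 3*(19) - 3*(-11) = 90; iterating: T(2)=90, T(3)=213, T(4)=369, T(5)=468, T(6)=297, T(7)=-513, T(8)=-2430, T(9)=-5751, T(10)=-9963, T(11)=-12636, T(12)=-8019, T(13)=13851, T(14)=65610, T(15)=155277; answer 155277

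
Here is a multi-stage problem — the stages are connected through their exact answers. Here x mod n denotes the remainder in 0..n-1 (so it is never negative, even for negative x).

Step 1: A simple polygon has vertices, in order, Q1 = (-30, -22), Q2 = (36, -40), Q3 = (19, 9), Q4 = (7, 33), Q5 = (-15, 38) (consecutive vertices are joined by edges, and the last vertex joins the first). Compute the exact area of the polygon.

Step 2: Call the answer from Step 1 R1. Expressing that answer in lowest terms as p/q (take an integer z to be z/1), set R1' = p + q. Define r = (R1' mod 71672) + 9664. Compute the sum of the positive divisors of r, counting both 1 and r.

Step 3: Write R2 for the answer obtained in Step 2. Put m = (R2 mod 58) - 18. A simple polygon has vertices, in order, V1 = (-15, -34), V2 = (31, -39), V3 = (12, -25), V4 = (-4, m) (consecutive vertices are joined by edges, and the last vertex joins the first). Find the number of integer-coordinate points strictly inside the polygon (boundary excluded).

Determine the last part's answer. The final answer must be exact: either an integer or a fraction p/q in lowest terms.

Step 1: cross terms: (-30*-40 - 36*-22)=1992, (36*9 - 19*-40)=1084, (19*33 - 7*9)=564, (7*38 - -15*33)=761, (-15*-22 - -30*38)=1470; twice the area = |5871| = 5871; area = 5871/2; answer 5871/2
Step 2: R1 = 5871/2; threaded value p + q = 5873; r = 15537; 15537 = 3 * 5179; sigma = (1 + 3) * (1 + 5179) = 4 * 5180 = 20720; answer 20720
Step 3: R2 = 20720; m = -4; cross terms: (-15*-39 - 31*-34)=1639, (31*-25 - 12*-39)=-307, (12*-4 - -4*-25)=-148, (-4*-34 - -15*-4)=76; twice the area = |1260| = 1260; area = 630; boundary points = 1 + 1 + 1 + 1 = 4; strictly interior points = area - boundary/2 + 1 = 629; answer 629

629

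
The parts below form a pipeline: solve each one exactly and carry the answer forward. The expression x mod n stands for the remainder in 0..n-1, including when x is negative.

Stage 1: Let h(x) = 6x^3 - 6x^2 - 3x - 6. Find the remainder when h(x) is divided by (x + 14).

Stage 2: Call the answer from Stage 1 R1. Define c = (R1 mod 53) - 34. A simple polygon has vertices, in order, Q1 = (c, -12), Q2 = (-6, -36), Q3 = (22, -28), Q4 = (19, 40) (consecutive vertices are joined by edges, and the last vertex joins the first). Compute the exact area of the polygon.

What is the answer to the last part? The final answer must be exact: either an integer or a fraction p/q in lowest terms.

Stage 1: remainder = value at the root: 6*(-14)^3 - 6*(-14)^2 - 3*(-14)^1 - 6 = (-16464) + (-1176) + (42) + (-6) = -17604; answer -17604
Stage 2: R1 = -17604; c = 11; cross terms: (11*-36 - -6*-12)=-468, (-6*-28 - 22*-36)=960, (22*40 - 19*-28)=1412, (19*-12 - 11*40)=-668; twice the area = |1236| = 1236; area = 618; answer 618

618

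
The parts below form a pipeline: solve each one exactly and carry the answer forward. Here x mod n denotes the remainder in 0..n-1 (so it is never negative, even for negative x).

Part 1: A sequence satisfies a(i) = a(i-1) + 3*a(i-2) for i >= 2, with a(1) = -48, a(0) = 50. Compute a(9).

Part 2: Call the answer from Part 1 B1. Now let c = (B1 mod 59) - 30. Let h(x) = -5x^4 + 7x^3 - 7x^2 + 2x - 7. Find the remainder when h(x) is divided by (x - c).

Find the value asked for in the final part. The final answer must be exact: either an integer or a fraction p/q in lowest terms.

-8263

Part 1: a(2) = 1*(-48) + 3*(50) = 102; iterating: a(2)=102, a(3)=-42, a(4)=264, a(5)=138, a(6)=930, a(7)=1344, a(8)=4134, a(9)=8166; answer 8166
Part 2: B1 = 8166; c = -6; remainder = value at the root: -5*(-6)^4 + 7*(-6)^3 - 7*(-6)^2 + 2*(-6)^1 - 7 = (-6480) + (-1512) + (-252) + (-12) + (-7) = -8263; answer -8263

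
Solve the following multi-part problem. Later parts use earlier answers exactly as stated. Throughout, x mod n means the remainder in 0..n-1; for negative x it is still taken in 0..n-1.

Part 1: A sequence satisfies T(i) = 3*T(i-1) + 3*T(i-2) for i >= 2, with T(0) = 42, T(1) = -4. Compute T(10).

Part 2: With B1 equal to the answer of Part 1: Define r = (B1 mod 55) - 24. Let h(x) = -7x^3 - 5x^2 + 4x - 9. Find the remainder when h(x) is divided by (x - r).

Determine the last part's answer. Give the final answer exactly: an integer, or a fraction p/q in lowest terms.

53911

Part 1: T(2) = 3*(-4) + 3*(42) = 114; iterating: T(2)=114, T(3)=330, T(4)=1332, T(5)=4986, T(6)=18954, T(7)=71820, T(8)=272322, T(9)=1032426, T(10)=3914244; answer 3914244
Part 2: B1 = 3914244; r = -20; remainder = value at the root: -7*(-20)^3 - 5*(-20)^2 + 4*(-20)^1 - 9 = (56000) + (-2000) + (-80) + (-9) = 53911; answer 53911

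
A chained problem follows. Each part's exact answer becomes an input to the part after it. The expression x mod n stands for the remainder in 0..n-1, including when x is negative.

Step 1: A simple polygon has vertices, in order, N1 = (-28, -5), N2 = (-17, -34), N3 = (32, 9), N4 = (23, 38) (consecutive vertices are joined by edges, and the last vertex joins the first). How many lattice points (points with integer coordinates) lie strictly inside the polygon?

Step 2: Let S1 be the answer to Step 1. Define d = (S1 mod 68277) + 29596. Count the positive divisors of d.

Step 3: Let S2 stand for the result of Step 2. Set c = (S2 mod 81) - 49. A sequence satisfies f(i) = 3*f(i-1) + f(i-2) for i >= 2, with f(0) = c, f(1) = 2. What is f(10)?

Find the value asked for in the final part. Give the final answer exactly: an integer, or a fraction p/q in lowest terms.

Step 1: cross terms: (-28*-34 - -17*-5)=867, (-17*9 - 32*-34)=935, (32*38 - 23*9)=1009, (23*-5 - -28*38)=949; twice the area = |3760| = 3760; area = 1880; boundary points = 1 + 1 + 1 + 1 = 4; strictly interior points = area - boundary/2 + 1 = 1879; answer 1879
Step 2: S1 = 1879; d = 31475; 31475 = 5^2 * 1259; number of divisors = (2+1) * (1+1) = 6; answer 6
Step 3: S2 = 6; c = -43; f(2) = 3*(2) + 1*(-43) = -37; iterating: f(2)=-37, f(3)=-109, f(4)=-364, f(5)=-1201, f(6)=-3967, f(7)=-13102, f(8)=-43273, f(9)=-142921, f(10)=-472036; answer -472036

-472036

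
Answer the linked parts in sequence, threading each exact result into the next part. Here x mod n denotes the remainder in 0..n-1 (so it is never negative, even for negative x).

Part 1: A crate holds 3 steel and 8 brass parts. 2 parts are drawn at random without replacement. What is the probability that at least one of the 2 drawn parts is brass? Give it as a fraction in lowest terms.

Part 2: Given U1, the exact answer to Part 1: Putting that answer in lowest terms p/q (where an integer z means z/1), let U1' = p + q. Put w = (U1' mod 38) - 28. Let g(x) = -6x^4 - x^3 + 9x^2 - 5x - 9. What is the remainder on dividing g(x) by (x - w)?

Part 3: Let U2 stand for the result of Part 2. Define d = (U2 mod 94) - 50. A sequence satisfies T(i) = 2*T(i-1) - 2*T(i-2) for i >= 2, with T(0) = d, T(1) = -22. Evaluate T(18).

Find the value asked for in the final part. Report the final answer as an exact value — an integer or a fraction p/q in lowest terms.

Part 1: total draws C(11,2) = 55; complement C(3,2) = 3; favorable 55 - 3 = 52; P = 52/55; answer 52/55
Part 2: U1 = 52/55; threaded value p + q = 107; w = 3; remainder = value at the root: -6*(3)^4 - 1*(3)^3 + 9*(3)^2 - 5*(3)^1 - 9 = (-486) + (-27) + (81) + (-15) + (-9) = -456; answer -456
Part 3: U2 = -456; d = -36; T(2) = 2*(-22) - 2*(-36) = 28; iterating: T(2)=28, T(3)=100, T(4)=144, T(5)=88, T(6)=-112, T(7)=-400, T(8)=-576, T(9)=-352, T(10)=448, T(11)=1600, T(12)=2304, T(13)=1408, T(14)=-1792, T(15)=-6400, T(16)=-9216, T(17)=-5632, T(18)=7168; answer 7168

7168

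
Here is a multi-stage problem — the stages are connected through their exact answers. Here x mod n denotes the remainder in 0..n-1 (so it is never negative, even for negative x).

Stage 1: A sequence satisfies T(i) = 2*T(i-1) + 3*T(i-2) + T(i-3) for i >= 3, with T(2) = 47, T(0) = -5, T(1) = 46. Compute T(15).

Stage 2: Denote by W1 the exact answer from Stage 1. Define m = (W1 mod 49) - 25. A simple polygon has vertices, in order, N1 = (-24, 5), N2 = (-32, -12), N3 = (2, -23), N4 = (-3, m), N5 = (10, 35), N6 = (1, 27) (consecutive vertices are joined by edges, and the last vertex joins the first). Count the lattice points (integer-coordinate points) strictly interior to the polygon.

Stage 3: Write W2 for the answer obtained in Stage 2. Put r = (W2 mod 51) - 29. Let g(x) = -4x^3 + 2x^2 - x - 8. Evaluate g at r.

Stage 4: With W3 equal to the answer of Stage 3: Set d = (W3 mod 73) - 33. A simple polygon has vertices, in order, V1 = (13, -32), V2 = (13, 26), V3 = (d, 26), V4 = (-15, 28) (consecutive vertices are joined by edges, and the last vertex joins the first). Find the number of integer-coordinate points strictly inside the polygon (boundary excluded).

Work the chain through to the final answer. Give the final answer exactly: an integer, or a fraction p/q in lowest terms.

Stage 1: T(3) = 2*(47) + 3*(46) + 1*(-5) = 227; iterating: T(3)=227, T(4)=641, T(5)=2010, T(6)=6170, T(7)=19011, T(8)=58542, T(9)=180287, T(10)=555211, T(11)=1709825, T(12)=5265570, T(13)=16215826, T(14)=49938187, T(15)=153789422; answer 153789422
Stage 2: W1 = 153789422; m = 6; cross terms: (-24*-12 - -32*5)=448, (-32*-23 - 2*-12)=760, (2*6 - -3*-23)=-57, (-3*35 - 10*6)=-165, (10*27 - 1*35)=235, (1*5 - -24*27)=653; twice the area = |1874| = 1874; area = 937; boundary points = 1 + 1 + 1 + 1 + 1 + 1 = 6; strictly interior points = area - boundary/2 + 1 = 935; answer 935
Stage 3: W2 = 935; r = -12; -4*(-12)^3 + 2*(-12)^2 - 1*(-12)^1 - 8 = (6912) + (288) + (12) + (-8) = 7204; answer 7204
Stage 4: W3 = 7204; d = 17; cross terms: (13*26 - 13*-32)=754, (13*26 - 17*26)=-104, (17*28 - -15*26)=866, (-15*-32 - 13*28)=116; twice the area = |1632| = 1632; area = 816; boundary points = 58 + 4 + 2 + 4 = 68; strictly interior points = area - boundary/2 + 1 = 783; answer 783

783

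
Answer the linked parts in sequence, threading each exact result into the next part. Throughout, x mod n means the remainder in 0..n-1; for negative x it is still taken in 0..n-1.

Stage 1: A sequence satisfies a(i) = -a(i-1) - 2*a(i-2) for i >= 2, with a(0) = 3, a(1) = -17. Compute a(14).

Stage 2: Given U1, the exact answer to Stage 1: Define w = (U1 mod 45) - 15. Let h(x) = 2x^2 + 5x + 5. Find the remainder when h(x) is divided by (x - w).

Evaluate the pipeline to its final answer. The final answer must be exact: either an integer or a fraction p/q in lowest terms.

822

Stage 1: a(2) = -1*(-17) - 2*(3) = 11; iterating: a(2)=11, a(3)=23, a(4)=-45, a(5)=-1, a(6)=91, a(7)=-89, a(8)=-93, a(9)=271, a(10)=-85, a(11)=-457, a(12)=627, a(13)=287, a(14)=-1541; answer -1541
Stage 2: U1 = -1541; w = 19; remainder = value at the root: 2*(19)^2 + 5*(19)^1 + 5 = (722) + (95) + (5) = 822; answer 822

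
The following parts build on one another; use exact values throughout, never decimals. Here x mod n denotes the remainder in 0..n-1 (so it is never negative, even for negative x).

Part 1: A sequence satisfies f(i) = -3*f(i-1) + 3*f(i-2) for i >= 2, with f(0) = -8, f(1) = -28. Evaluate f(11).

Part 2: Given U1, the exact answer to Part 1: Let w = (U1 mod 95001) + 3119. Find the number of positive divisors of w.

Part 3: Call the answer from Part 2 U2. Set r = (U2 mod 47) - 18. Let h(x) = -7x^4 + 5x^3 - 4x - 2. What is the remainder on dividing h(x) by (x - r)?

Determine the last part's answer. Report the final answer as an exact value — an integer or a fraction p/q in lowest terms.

-153746

Part 1: f(2) = -3*(-28) + 3*(-8) = 60; iterating: f(2)=60, f(3)=-264, f(4)=972, f(5)=-3708, f(6)=14040, f(7)=-53244, f(8)=201852, f(9)=-765288, f(10)=2901420, f(11)=-11000124; answer -11000124
Part 2: U1 = -11000124; w = 23111; 23111 = 11^2 * 191; number of divisors = (2+1) * (1+1) = 6; answer 6
Part 3: U2 = 6; r = -12; remainder = value at the root: -7*(-12)^4 + 5*(-12)^3 - 4*(-12)^1 - 2 = (-145152) + (-8640) + (48) + (-2) = -153746; answer -153746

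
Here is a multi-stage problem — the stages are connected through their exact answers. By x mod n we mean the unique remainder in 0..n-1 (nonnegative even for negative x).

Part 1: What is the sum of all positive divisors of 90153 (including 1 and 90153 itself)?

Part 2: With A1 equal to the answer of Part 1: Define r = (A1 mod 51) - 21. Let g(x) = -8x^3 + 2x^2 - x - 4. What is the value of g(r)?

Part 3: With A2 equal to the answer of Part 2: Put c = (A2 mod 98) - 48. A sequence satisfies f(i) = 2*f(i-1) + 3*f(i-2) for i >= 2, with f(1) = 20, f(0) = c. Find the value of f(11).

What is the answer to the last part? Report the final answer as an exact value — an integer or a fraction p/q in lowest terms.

Part 1: 90153 = 3^5 * 7 * 53; sigma = (1 + 3 + 9 + 27 + 81 + 243) * (1 + 7) * (1 + 53) = 364 * 8 * 54 = 157248; answer 157248
Part 2: A1 = 157248; r = -6; -8*(-6)^3 + 2*(-6)^2 - 1*(-6)^1 - 4 = (1728) + (72) + (6) + (-4) = 1802; answer 1802
Part 3: A2 = 1802; c = -10; f(2) = 2*(20) + 3*(-10) = 10; iterating: f(2)=10, f(3)=80, f(4)=190, f(5)=620, f(6)=1810, f(7)=5480, f(8)=16390, f(9)=49220, f(10)=147610, f(11)=442880; answer 442880

442880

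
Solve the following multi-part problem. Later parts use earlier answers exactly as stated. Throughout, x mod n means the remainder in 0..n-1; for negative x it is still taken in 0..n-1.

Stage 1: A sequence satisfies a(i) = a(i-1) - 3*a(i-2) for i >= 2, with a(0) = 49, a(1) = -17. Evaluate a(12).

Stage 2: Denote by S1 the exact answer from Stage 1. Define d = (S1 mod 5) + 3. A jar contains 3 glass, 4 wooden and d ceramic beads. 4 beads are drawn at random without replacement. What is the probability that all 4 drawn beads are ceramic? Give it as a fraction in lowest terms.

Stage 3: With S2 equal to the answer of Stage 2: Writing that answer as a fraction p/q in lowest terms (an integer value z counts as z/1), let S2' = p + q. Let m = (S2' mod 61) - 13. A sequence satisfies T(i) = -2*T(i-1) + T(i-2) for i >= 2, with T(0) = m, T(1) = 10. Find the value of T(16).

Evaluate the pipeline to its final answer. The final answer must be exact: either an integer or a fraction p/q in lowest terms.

Stage 1: a(2) = 1*(-17) - 3*(49) = -164; iterating: a(2)=-164, a(3)=-113, a(4)=379, a(5)=718, a(6)=-419, a(7)=-2573, a(8)=-1316, a(9)=6403, a(10)=10351, a(11)=-8858, a(12)=-39911; answer -39911
Stage 2: S1 = -39911; d = 7; total draws C(14,4) = 1001; favorable C(7,4) = 35; P = 5/143; answer 5/143
Stage 3: S2 = 5/143; threaded value p + q = 148; m = 13; T(2) = -2*(10) + 1*(13) = -7; iterating: T(2)=-7, T(3)=24, T(4)=-55, T(5)=134, T(6)=-323, T(7)=780, T(8)=-1883, T(9)=4546, T(10)=-10975, T(11)=26496, T(12)=-63967, T(13)=154430, T(14)=-372827, T(15)=900084, T(16)=-2172995; answer -2172995

-2172995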